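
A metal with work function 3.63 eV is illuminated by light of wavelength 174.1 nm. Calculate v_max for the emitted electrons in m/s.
1.1082e+06 m/s

First, find the maximum kinetic energy:
E_photon = hc/λ = 7.1214 eV
KE_max = E_photon - φ = 7.1214 - 3.63 = 3.4914 eV

Convert to Joules: KE_max = 3.4914 × 1.602×10⁻¹⁹ J = 5.5939e-19 J

Then use KE = ½mv² to find velocity:
v = √(2·KE/m) = √(2 × 5.5939e-19 J / 9.109e-31 kg)
v = 1.1082e+06 m/s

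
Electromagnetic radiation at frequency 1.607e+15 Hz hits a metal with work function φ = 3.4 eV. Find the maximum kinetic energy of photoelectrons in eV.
3.2460 eV

Using Einstein's photoelectric equation: KE_max = hf - φ

First, calculate the photon energy:
E_photon = hf = (6.626×10⁻³⁴ J·s)(1.607e+15 Hz)
E_photon = 6.6460 eV

Then, the maximum kinetic energy:
KE_max = E_photon - φ = 6.6460 eV - 3.4 eV = 3.2460 eV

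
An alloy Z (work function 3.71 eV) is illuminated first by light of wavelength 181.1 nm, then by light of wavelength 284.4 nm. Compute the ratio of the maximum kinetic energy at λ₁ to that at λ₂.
4.8286

Using Einstein's equation: KE_max = hc/λ - φ

For λ₁ = 181.1 nm:
E₁ = hc/λ₁ = 6.8462 eV
KE₁ = E₁ - φ = 6.8462 - 3.71 = 3.1362 eV

For λ₂ = 284.4 nm:
E₂ = hc/λ₂ = 4.3595 eV
KE₂ = E₂ - φ = 4.3595 - 3.71 = 0.6495 eV

Ratio: KE₁/KE₂ = 3.1362/0.6495 = 4.8286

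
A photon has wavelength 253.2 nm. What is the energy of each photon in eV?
4.8967 eV

Using E = hf = hc/λ:

E = hc/λ = (6.626×10⁻³⁴ J·s)(3×10⁸ m/s) / (253.2×10⁻⁹ m)
E = 4.8967 eV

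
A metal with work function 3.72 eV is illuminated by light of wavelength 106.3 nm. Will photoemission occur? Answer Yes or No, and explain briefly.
Yes

For photoemission, the photon energy must exceed the work function.

Photon energy: E = hc/λ = 11.6636 eV
Work function: φ = 3.72 eV

Since E_photon (11.6636 eV) > φ (3.72 eV), photoemission WILL occur.
The threshold wavelength is λ₀ = hc/φ = 333.3 nm.
Since 106.3 nm < 333.3 nm, the light has sufficient energy.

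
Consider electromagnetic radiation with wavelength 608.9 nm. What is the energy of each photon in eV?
2.0362 eV

Using E = hf = hc/λ:

E = hc/λ = (6.626×10⁻³⁴ J·s)(3×10⁸ m/s) / (608.9×10⁻⁹ m)
E = 2.0362 eV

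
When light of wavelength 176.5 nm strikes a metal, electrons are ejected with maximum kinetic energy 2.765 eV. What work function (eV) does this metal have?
4.26 eV

From Einstein's photoelectric equation: KE_max = hf - φ = hc/λ - φ

Rearranging for φ:
φ = hc/λ - KE_max

Calculate photon energy:
E_photon = hc/λ = 7.0246 eV

Therefore:
φ = 7.0246 - 2.765 = 4.26 eV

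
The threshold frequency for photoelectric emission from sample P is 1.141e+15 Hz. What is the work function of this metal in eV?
4.72 eV

At the threshold frequency, photon energy equals work function:
φ = hf₀

Calculating:
φ = (6.626×10⁻³⁴ J·s)(1.141e+15 Hz)
φ = 4.72 eV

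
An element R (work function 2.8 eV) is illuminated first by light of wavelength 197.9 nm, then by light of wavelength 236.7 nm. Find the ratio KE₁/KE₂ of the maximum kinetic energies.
1.4212

Using Einstein's equation: KE_max = hc/λ - φ

For λ₁ = 197.9 nm:
E₁ = hc/λ₁ = 6.2650 eV
KE₁ = E₁ - φ = 6.2650 - 2.8 = 3.4650 eV

For λ₂ = 236.7 nm:
E₂ = hc/λ₂ = 5.2380 eV
KE₂ = E₂ - φ = 5.2380 - 2.8 = 2.4380 eV

Ratio: KE₁/KE₂ = 3.4650/2.4380 = 1.4212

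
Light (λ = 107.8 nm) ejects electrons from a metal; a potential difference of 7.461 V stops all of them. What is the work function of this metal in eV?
4.04 eV

The stopping potential gives the maximum kinetic energy: KE_max = eV_s = 7.461 eV

From Einstein's photoelectric equation: KE_max = hc/λ - φ
Rearranging: φ = hc/λ - KE_max

Calculate photon energy:
E_photon = hc/λ = (6.626×10⁻³⁴ J·s)(3×10⁸ m/s) / (107.8×10⁻⁹ m) = 11.5013 eV

Therefore:
φ = 11.5013 - 7.461 = 4.04 eV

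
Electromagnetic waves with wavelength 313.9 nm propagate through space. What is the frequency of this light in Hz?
9.5506e+14 Hz

Using the wave equation: c = fλ

Solving for frequency:
f = c/λ = (3×10⁸ m/s) / (313.9×10⁻⁹ m)
f = 9.5506e+14 Hz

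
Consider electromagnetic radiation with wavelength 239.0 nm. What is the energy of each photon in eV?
5.1876 eV

Using E = hf = hc/λ:

E = hc/λ = (6.626×10⁻³⁴ J·s)(3×10⁸ m/s) / (239.0×10⁻⁹ m)
E = 5.1876 eV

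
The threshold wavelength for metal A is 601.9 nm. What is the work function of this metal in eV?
2.06 eV

At the threshold wavelength, photon energy equals work function:
φ = hc/λ₀

Calculating:
φ = (6.626×10⁻³⁴ J·s)(3×10⁸ m/s) / (601.9×10⁻⁹ m)
φ = 2.06 eV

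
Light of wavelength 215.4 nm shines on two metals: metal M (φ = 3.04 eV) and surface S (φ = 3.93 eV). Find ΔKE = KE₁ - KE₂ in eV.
0.8900 eV

Using KE_max = hc/λ - φ for each metal:

Photon energy: E = hc/λ = 5.7560 eV

For metal M (φ₁ = 3.04 eV):
KE₁ = E - φ₁ = 5.7560 - 3.04 = 2.7160 eV

For surface S (φ₂ = 3.93 eV):
KE₂ = E - φ₂ = 5.7560 - 3.93 = 1.8260 eV

Difference:
ΔKE = KE₁ - KE₂ = 2.7160 - 1.8260 = 0.8900 eV

Note: The difference equals the difference in work functions: 3.93 - 3.04 = 0.89 eV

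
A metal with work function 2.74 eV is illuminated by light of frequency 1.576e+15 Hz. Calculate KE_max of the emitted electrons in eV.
3.7778 eV

Using Einstein's photoelectric equation: KE_max = hf - φ

First, calculate the photon energy:
E_photon = hf = (6.626×10⁻³⁴ J·s)(1.576e+15 Hz)
E_photon = 6.5178 eV

Then, the maximum kinetic energy:
KE_max = E_photon - φ = 6.5178 eV - 2.74 eV = 3.7778 eV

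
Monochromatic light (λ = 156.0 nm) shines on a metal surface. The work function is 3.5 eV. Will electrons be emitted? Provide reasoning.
Yes

For photoemission, the photon energy must exceed the work function.

Photon energy: E = hc/λ = 7.9477 eV
Work function: φ = 3.5 eV

Since E_photon (7.9477 eV) > φ (3.5 eV), photoemission WILL occur.
The threshold wavelength is λ₀ = hc/φ = 354.2 nm.
Since 156.0 nm < 354.2 nm, the light has sufficient energy.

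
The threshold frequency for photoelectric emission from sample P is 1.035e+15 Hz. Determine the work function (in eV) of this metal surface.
4.28 eV

At the threshold frequency, photon energy equals work function:
φ = hf₀

Calculating:
φ = (6.626×10⁻³⁴ J·s)(1.035e+15 Hz)
φ = 4.28 eV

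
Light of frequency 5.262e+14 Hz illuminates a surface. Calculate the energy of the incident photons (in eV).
2.1762 eV

Using E = hf:

E = hf = (6.626×10⁻³⁴ J·s)(5.262e+14 Hz)
E = 2.1762 eV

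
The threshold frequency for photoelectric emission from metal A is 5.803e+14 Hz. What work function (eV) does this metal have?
2.40 eV

At the threshold frequency, photon energy equals work function:
φ = hf₀

Calculating:
φ = (6.626×10⁻³⁴ J·s)(5.803e+14 Hz)
φ = 2.40 eV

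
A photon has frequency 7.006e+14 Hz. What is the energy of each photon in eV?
2.8974 eV

Using E = hf:

E = hf = (6.626×10⁻³⁴ J·s)(7.006e+14 Hz)
E = 2.8974 eV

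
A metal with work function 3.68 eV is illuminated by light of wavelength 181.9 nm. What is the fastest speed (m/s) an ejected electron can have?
1.0503e+06 m/s

First, find the maximum kinetic energy:
E_photon = hc/λ = 6.8161 eV
KE_max = E_photon - φ = 6.8161 - 3.68 = 3.1361 eV

Convert to Joules: KE_max = 3.1361 × 1.602×10⁻¹⁹ J = 5.0245e-19 J

Then use KE = ½mv² to find velocity:
v = √(2·KE/m) = √(2 × 5.0245e-19 J / 9.109e-31 kg)
v = 1.0503e+06 m/s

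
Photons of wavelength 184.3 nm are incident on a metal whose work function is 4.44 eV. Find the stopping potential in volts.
2.2873 V

The stopping potential V_s satisfies: eV_s = KE_max

First, find KE_max using Einstein's equation:
E_photon = hc/λ = 6.7273 eV
KE_max = E_photon - φ = 6.7273 - 4.44 = 2.2873 eV

Since eV_s = KE_max:
V_s = KE_max/e = 2.2873 V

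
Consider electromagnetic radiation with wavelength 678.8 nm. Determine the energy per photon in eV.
1.8265 eV

Using E = hf = hc/λ:

E = hc/λ = (6.626×10⁻³⁴ J·s)(3×10⁸ m/s) / (678.8×10⁻⁹ m)
E = 1.8265 eV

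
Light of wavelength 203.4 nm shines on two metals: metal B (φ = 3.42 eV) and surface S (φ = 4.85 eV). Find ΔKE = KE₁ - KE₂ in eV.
1.4300 eV

Using KE_max = hc/λ - φ for each metal:

Photon energy: E = hc/λ = 6.0956 eV

For metal B (φ₁ = 3.42 eV):
KE₁ = E - φ₁ = 6.0956 - 3.42 = 2.6756 eV

For surface S (φ₂ = 4.85 eV):
KE₂ = E - φ₂ = 6.0956 - 4.85 = 1.2456 eV

Difference:
ΔKE = KE₁ - KE₂ = 2.6756 - 1.2456 = 1.4300 eV

Note: The difference equals the difference in work functions: 4.85 - 3.42 = 1.43 eV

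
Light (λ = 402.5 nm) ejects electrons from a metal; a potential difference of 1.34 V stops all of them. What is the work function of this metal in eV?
1.74 eV

The stopping potential gives the maximum kinetic energy: KE_max = eV_s = 1.34 eV

From Einstein's photoelectric equation: KE_max = hc/λ - φ
Rearranging: φ = hc/λ - KE_max

Calculate photon energy:
E_photon = hc/λ = (6.626×10⁻³⁴ J·s)(3×10⁸ m/s) / (402.5×10⁻⁹ m) = 3.0804 eV

Therefore:
φ = 3.0804 - 1.34 = 1.74 eV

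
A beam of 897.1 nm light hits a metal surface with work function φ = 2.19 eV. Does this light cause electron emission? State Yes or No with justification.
No

For photoemission, the photon energy must exceed the work function.

Photon energy: E = hc/λ = 1.3821 eV
Work function: φ = 2.19 eV

Since E_photon (1.3821 eV) < φ (2.19 eV), photoemission will NOT occur.
The threshold wavelength is λ₀ = hc/φ = 566.1 nm.
Since 897.1 nm > 566.1 nm, the photons lack sufficient energy.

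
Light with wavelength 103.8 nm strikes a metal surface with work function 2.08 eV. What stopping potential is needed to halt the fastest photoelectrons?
9.8645 V

The stopping potential V_s satisfies: eV_s = KE_max

First, find KE_max using Einstein's equation:
E_photon = hc/λ = 11.9445 eV
KE_max = E_photon - φ = 11.9445 - 2.08 = 9.8645 eV

Since eV_s = KE_max:
V_s = KE_max/e = 9.8645 V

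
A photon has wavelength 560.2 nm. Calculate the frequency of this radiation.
5.3515e+14 Hz

Using the wave equation: c = fλ

Solving for frequency:
f = c/λ = (3×10⁸ m/s) / (560.2×10⁻⁹ m)
f = 5.3515e+14 Hz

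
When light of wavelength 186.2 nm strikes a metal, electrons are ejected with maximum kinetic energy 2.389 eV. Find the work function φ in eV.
4.27 eV

From Einstein's photoelectric equation: KE_max = hf - φ = hc/λ - φ

Rearranging for φ:
φ = hc/λ - KE_max

Calculate photon energy:
E_photon = hc/λ = 6.6587 eV

Therefore:
φ = 6.6587 - 2.389 = 4.27 eV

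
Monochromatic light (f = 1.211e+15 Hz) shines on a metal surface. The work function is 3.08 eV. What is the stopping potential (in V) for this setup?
1.9283 V

The stopping potential V_s satisfies: eV_s = KE_max

First, find KE_max using Einstein's equation:
E_photon = hf = (6.626×10⁻³⁴ J·s)(1.211e+15 Hz) = 5.0083 eV
KE_max = E_photon - φ = 5.0083 - 3.08 = 1.9283 eV

Since eV_s = KE_max:
V_s = KE_max/e = 1.9283 V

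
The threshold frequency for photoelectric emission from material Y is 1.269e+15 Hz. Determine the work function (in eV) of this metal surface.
5.25 eV

At the threshold frequency, photon energy equals work function:
φ = hf₀

Calculating:
φ = (6.626×10⁻³⁴ J·s)(1.269e+15 Hz)
φ = 5.25 eV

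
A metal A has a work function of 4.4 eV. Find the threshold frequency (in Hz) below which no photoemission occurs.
1.0639e+15 Hz

The threshold frequency is when the photon energy equals the work function:
hf₀ = φ

Solving for f₀:
f₀ = φ/h = (4.4 eV × 1.602×10⁻¹⁹ J/eV) / (6.626×10⁻³⁴ J·s)
f₀ = 1.0639e+15 Hz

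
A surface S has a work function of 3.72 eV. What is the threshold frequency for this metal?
8.9949e+14 Hz

The threshold frequency is when the photon energy equals the work function:
hf₀ = φ

Solving for f₀:
f₀ = φ/h = (3.72 eV × 1.602×10⁻¹⁹ J/eV) / (6.626×10⁻³⁴ J·s)
f₀ = 8.9949e+14 Hz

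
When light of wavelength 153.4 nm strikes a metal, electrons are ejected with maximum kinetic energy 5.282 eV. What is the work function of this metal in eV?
2.80 eV

From Einstein's photoelectric equation: KE_max = hf - φ = hc/λ - φ

Rearranging for φ:
φ = hc/λ - KE_max

Calculate photon energy:
E_photon = hc/λ = 8.0824 eV

Therefore:
φ = 8.0824 - 5.282 = 2.80 eV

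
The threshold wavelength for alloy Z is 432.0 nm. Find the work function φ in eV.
2.87 eV

At the threshold wavelength, photon energy equals work function:
φ = hc/λ₀

Calculating:
φ = (6.626×10⁻³⁴ J·s)(3×10⁸ m/s) / (432.0×10⁻⁹ m)
φ = 2.87 eV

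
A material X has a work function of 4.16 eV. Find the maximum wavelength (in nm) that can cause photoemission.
298.04 nm

The threshold wavelength is when the photon energy equals the work function:
hc/λ₀ = φ

Solving for λ₀:
λ₀ = hc/φ = (6.626×10⁻³⁴ J·s)(3×10⁸ m/s) / (4.16 eV × 1.602×10⁻¹⁹ J/eV)
λ₀ = 298.04 nm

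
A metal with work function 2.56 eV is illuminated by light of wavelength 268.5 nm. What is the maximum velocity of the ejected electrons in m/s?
8.5077e+05 m/s

First, find the maximum kinetic energy:
E_photon = hc/λ = 4.6177 eV
KE_max = E_photon - φ = 4.6177 - 2.56 = 2.0577 eV

Convert to Joules: KE_max = 2.0577 × 1.602×10⁻¹⁹ J = 3.2967e-19 J

Then use KE = ½mv² to find velocity:
v = √(2·KE/m) = √(2 × 3.2967e-19 J / 9.109e-31 kg)
v = 8.5077e+05 m/s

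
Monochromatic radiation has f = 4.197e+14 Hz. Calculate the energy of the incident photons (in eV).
1.7357 eV

Using E = hf:

E = hf = (6.626×10⁻³⁴ J·s)(4.197e+14 Hz)
E = 1.7357 eV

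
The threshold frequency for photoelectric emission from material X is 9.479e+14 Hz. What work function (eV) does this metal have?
3.92 eV

At the threshold frequency, photon energy equals work function:
φ = hf₀

Calculating:
φ = (6.626×10⁻³⁴ J·s)(9.479e+14 Hz)
φ = 3.92 eV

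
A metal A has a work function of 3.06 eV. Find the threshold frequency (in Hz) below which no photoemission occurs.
7.3990e+14 Hz

The threshold frequency is when the photon energy equals the work function:
hf₀ = φ

Solving for f₀:
f₀ = φ/h = (3.06 eV × 1.602×10⁻¹⁹ J/eV) / (6.626×10⁻³⁴ J·s)
f₀ = 7.3990e+14 Hz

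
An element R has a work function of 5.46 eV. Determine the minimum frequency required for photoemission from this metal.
1.3202e+15 Hz

The threshold frequency is when the photon energy equals the work function:
hf₀ = φ

Solving for f₀:
f₀ = φ/h = (5.46 eV × 1.602×10⁻¹⁹ J/eV) / (6.626×10⁻³⁴ J·s)
f₀ = 1.3202e+15 Hz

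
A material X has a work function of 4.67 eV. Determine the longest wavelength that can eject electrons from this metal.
265.49 nm

The threshold wavelength is when the photon energy equals the work function:
hc/λ₀ = φ

Solving for λ₀:
λ₀ = hc/φ = (6.626×10⁻³⁴ J·s)(3×10⁸ m/s) / (4.67 eV × 1.602×10⁻¹⁹ J/eV)
λ₀ = 265.49 nm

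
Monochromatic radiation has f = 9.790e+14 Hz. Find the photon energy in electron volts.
4.0488 eV

Using E = hf:

E = hf = (6.626×10⁻³⁴ J·s)(9.790e+14 Hz)
E = 4.0488 eV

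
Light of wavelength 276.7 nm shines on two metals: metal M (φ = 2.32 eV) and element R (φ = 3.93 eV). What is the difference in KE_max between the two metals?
1.6100 eV

Using KE_max = hc/λ - φ for each metal:

Photon energy: E = hc/λ = 4.4808 eV

For metal M (φ₁ = 2.32 eV):
KE₁ = E - φ₁ = 4.4808 - 2.32 = 2.1608 eV

For element R (φ₂ = 3.93 eV):
KE₂ = E - φ₂ = 4.4808 - 3.93 = 0.5508 eV

Difference:
ΔKE = KE₁ - KE₂ = 2.1608 - 0.5508 = 1.6100 eV

Note: The difference equals the difference in work functions: 3.93 - 2.32 = 1.61 eV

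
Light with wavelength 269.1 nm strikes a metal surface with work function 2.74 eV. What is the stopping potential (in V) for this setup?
1.8674 V

The stopping potential V_s satisfies: eV_s = KE_max

First, find KE_max using Einstein's equation:
E_photon = hc/λ = 4.6074 eV
KE_max = E_photon - φ = 4.6074 - 2.74 = 1.8674 eV

Since eV_s = KE_max:
V_s = KE_max/e = 1.8674 V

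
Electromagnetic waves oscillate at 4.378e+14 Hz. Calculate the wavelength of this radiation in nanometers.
684.77 nm

Using the wave equation: c = fλ

Solving for wavelength:
λ = c/f = (3×10⁸ m/s) / (4.378e+14 Hz)
λ = 684.77 nm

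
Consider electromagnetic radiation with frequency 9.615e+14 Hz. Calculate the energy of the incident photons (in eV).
3.9764 eV

Using E = hf:

E = hf = (6.626×10⁻³⁴ J·s)(9.615e+14 Hz)
E = 3.9764 eV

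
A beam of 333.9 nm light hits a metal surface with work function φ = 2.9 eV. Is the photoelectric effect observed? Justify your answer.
Yes

For photoemission, the photon energy must exceed the work function.

Photon energy: E = hc/λ = 3.7132 eV
Work function: φ = 2.9 eV

Since E_photon (3.7132 eV) > φ (2.9 eV), photoemission WILL occur.
The threshold wavelength is λ₀ = hc/φ = 427.5 nm.
Since 333.9 nm < 427.5 nm, the light has sufficient energy.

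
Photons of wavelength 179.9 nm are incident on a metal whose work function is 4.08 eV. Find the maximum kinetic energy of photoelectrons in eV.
2.8118 eV

Using Einstein's photoelectric equation: KE_max = hf - φ = hc/λ - φ

First, calculate the photon energy:
E_photon = hc/λ = (6.626×10⁻³⁴ J·s)(3×10⁸ m/s) / (179.9×10⁻⁹ m)
E_photon = 6.8918 eV

Then, the maximum kinetic energy:
KE_max = E_photon - φ = 6.8918 eV - 4.08 eV = 2.8118 eV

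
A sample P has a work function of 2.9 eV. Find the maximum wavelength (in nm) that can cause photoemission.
427.53 nm

The threshold wavelength is when the photon energy equals the work function:
hc/λ₀ = φ

Solving for λ₀:
λ₀ = hc/φ = (6.626×10⁻³⁴ J·s)(3×10⁸ m/s) / (2.9 eV × 1.602×10⁻¹⁹ J/eV)
λ₀ = 427.53 nm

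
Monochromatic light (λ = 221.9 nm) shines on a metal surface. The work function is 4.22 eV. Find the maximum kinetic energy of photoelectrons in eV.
1.3674 eV

Using Einstein's photoelectric equation: KE_max = hf - φ = hc/λ - φ

First, calculate the photon energy:
E_photon = hc/λ = (6.626×10⁻³⁴ J·s)(3×10⁸ m/s) / (221.9×10⁻⁹ m)
E_photon = 5.5874 eV

Then, the maximum kinetic energy:
KE_max = E_photon - φ = 5.5874 eV - 4.22 eV = 1.3674 eV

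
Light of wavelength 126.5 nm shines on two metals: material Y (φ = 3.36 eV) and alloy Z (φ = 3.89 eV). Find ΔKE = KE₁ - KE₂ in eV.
0.5300 eV

Using KE_max = hc/λ - φ for each metal:

Photon energy: E = hc/λ = 9.8011 eV

For material Y (φ₁ = 3.36 eV):
KE₁ = E - φ₁ = 9.8011 - 3.36 = 6.4411 eV

For alloy Z (φ₂ = 3.89 eV):
KE₂ = E - φ₂ = 9.8011 - 3.89 = 5.9111 eV

Difference:
ΔKE = KE₁ - KE₂ = 6.4411 - 5.9111 = 0.5300 eV

Note: The difference equals the difference in work functions: 3.89 - 3.36 = 0.53 eV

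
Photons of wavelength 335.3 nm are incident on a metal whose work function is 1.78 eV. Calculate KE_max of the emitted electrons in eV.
1.9177 eV

Using Einstein's photoelectric equation: KE_max = hf - φ = hc/λ - φ

First, calculate the photon energy:
E_photon = hc/λ = (6.626×10⁻³⁴ J·s)(3×10⁸ m/s) / (335.3×10⁻⁹ m)
E_photon = 3.6977 eV

Then, the maximum kinetic energy:
KE_max = E_photon - φ = 3.6977 eV - 1.78 eV = 1.9177 eV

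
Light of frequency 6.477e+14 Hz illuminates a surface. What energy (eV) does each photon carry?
2.6787 eV

Using E = hf:

E = hf = (6.626×10⁻³⁴ J·s)(6.477e+14 Hz)
E = 2.6787 eV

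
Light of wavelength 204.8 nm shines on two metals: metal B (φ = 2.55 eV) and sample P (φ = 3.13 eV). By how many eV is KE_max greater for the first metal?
0.5800 eV

Using KE_max = hc/λ - φ for each metal:

Photon energy: E = hc/λ = 6.0539 eV

For metal B (φ₁ = 2.55 eV):
KE₁ = E - φ₁ = 6.0539 - 2.55 = 3.5039 eV

For sample P (φ₂ = 3.13 eV):
KE₂ = E - φ₂ = 6.0539 - 3.13 = 2.9239 eV

Difference:
ΔKE = KE₁ - KE₂ = 3.5039 - 2.9239 = 0.5800 eV

Note: The difference equals the difference in work functions: 3.13 - 2.55 = 0.58 eV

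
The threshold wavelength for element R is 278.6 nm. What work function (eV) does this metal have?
4.45 eV

At the threshold wavelength, photon energy equals work function:
φ = hc/λ₀

Calculating:
φ = (6.626×10⁻³⁴ J·s)(3×10⁸ m/s) / (278.6×10⁻⁹ m)
φ = 4.45 eV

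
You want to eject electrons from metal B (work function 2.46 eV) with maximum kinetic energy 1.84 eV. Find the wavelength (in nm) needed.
288.34 nm

From Einstein's equation: KE_max = hc/λ - φ

Rearranging for λ:
hc/λ = KE_max + φ
λ = hc/(KE_max + φ)

Required photon energy:
E_photon = KE_max + φ = 1.84 + 2.46 = 4.30 eV

Required wavelength:
λ = hc/E_photon = (6.626×10⁻³⁴)(3×10⁸) / (4.30 × 1.602×10⁻¹⁹)
λ = 288.34 nm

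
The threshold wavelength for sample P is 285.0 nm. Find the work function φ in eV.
4.35 eV

At the threshold wavelength, photon energy equals work function:
φ = hc/λ₀

Calculating:
φ = (6.626×10⁻³⁴ J·s)(3×10⁸ m/s) / (285.0×10⁻⁹ m)
φ = 4.35 eV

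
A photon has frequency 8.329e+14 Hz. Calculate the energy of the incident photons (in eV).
3.4446 eV

Using E = hf:

E = hf = (6.626×10⁻³⁴ J·s)(8.329e+14 Hz)
E = 3.4446 eV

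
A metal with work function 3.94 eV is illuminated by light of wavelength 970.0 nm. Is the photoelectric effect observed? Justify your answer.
No

For photoemission, the photon energy must exceed the work function.

Photon energy: E = hc/λ = 1.2782 eV
Work function: φ = 3.94 eV

Since E_photon (1.2782 eV) < φ (3.94 eV), photoemission will NOT occur.
The threshold wavelength is λ₀ = hc/φ = 314.7 nm.
Since 970.0 nm > 314.7 nm, the photons lack sufficient energy.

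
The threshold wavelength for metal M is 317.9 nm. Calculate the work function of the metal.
3.90 eV

At the threshold wavelength, photon energy equals work function:
φ = hc/λ₀

Calculating:
φ = (6.626×10⁻³⁴ J·s)(3×10⁸ m/s) / (317.9×10⁻⁹ m)
φ = 3.90 eV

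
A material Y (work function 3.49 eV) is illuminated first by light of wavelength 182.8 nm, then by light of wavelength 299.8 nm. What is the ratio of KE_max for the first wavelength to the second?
5.1002

Using Einstein's equation: KE_max = hc/λ - φ

For λ₁ = 182.8 nm:
E₁ = hc/λ₁ = 6.7825 eV
KE₁ = E₁ - φ = 6.7825 - 3.49 = 3.2925 eV

For λ₂ = 299.8 nm:
E₂ = hc/λ₂ = 4.1356 eV
KE₂ = E₂ - φ = 4.1356 - 3.49 = 0.6456 eV

Ratio: KE₁/KE₂ = 3.2925/0.6456 = 5.1002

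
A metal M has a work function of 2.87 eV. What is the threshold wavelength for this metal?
432.00 nm

The threshold wavelength is when the photon energy equals the work function:
hc/λ₀ = φ

Solving for λ₀:
λ₀ = hc/φ = (6.626×10⁻³⁴ J·s)(3×10⁸ m/s) / (2.87 eV × 1.602×10⁻¹⁹ J/eV)
λ₀ = 432.00 nm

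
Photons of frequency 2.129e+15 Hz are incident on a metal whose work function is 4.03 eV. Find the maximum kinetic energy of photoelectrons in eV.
4.7748 eV

Using Einstein's photoelectric equation: KE_max = hf - φ

First, calculate the photon energy:
E_photon = hf = (6.626×10⁻³⁴ J·s)(2.129e+15 Hz)
E_photon = 8.8048 eV

Then, the maximum kinetic energy:
KE_max = E_photon - φ = 8.8048 eV - 4.03 eV = 4.7748 eV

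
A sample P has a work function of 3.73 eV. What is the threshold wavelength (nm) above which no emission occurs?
332.40 nm

The threshold wavelength is when the photon energy equals the work function:
hc/λ₀ = φ

Solving for λ₀:
λ₀ = hc/φ = (6.626×10⁻³⁴ J·s)(3×10⁸ m/s) / (3.73 eV × 1.602×10⁻¹⁹ J/eV)
λ₀ = 332.40 nm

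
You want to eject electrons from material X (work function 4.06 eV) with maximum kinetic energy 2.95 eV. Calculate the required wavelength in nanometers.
176.87 nm

From Einstein's equation: KE_max = hc/λ - φ

Rearranging for λ:
hc/λ = KE_max + φ
λ = hc/(KE_max + φ)

Required photon energy:
E_photon = KE_max + φ = 2.95 + 4.06 = 7.01 eV

Required wavelength:
λ = hc/E_photon = (6.626×10⁻³⁴)(3×10⁸) / (7.01 × 1.602×10⁻¹⁹)
λ = 176.87 nm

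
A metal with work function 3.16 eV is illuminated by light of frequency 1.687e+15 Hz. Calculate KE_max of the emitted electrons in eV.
3.8169 eV

Using Einstein's photoelectric equation: KE_max = hf - φ

First, calculate the photon energy:
E_photon = hf = (6.626×10⁻³⁴ J·s)(1.687e+15 Hz)
E_photon = 6.9769 eV

Then, the maximum kinetic energy:
KE_max = E_photon - φ = 6.9769 eV - 3.16 eV = 3.8169 eV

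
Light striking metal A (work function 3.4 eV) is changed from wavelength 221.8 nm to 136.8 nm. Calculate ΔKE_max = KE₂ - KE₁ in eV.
3.4733 eV

Using Einstein's equation: KE_max = hc/λ - φ

For λ₁ = 221.8 nm:
KE₁ = hc/λ₁ - φ = 5.5899 - 3.4 = 2.1899 eV

For λ₂ = 136.8 nm:
KE₂ = hc/λ₂ - φ = 9.0632 - 3.4 = 5.6632 eV

Change in KE:
ΔKE = KE₂ - KE₁ = 5.6632 - 2.1899 = 3.4733 eV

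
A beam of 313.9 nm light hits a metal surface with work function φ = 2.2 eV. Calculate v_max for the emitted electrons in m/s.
7.8455e+05 m/s

First, find the maximum kinetic energy:
E_photon = hc/λ = 3.9498 eV
KE_max = E_photon - φ = 3.9498 - 2.2 = 1.7498 eV

Convert to Joules: KE_max = 1.7498 × 1.602×10⁻¹⁹ J = 2.8035e-19 J

Then use KE = ½mv² to find velocity:
v = √(2·KE/m) = √(2 × 2.8035e-19 J / 9.109e-31 kg)
v = 7.8455e+05 m/s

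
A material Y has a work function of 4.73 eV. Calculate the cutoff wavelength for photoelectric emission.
262.12 nm

The threshold wavelength is when the photon energy equals the work function:
hc/λ₀ = φ

Solving for λ₀:
λ₀ = hc/φ = (6.626×10⁻³⁴ J·s)(3×10⁸ m/s) / (4.73 eV × 1.602×10⁻¹⁹ J/eV)
λ₀ = 262.12 nm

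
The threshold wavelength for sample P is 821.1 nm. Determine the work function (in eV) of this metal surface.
1.51 eV

At the threshold wavelength, photon energy equals work function:
φ = hc/λ₀

Calculating:
φ = (6.626×10⁻³⁴ J·s)(3×10⁸ m/s) / (821.1×10⁻⁹ m)
φ = 1.51 eV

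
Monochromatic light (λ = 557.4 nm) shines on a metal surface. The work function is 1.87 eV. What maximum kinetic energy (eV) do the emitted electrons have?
0.3543 eV

Using Einstein's photoelectric equation: KE_max = hf - φ = hc/λ - φ

First, calculate the photon energy:
E_photon = hc/λ = (6.626×10⁻³⁴ J·s)(3×10⁸ m/s) / (557.4×10⁻⁹ m)
E_photon = 2.2243 eV

Then, the maximum kinetic energy:
KE_max = E_photon - φ = 2.2243 eV - 1.87 eV = 0.3543 eV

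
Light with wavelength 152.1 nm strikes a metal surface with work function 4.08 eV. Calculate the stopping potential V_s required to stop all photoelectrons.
4.0715 V

The stopping potential V_s satisfies: eV_s = KE_max

First, find KE_max using Einstein's equation:
E_photon = hc/λ = 8.1515 eV
KE_max = E_photon - φ = 8.1515 - 4.08 = 4.0715 eV

Since eV_s = KE_max:
V_s = KE_max/e = 4.0715 V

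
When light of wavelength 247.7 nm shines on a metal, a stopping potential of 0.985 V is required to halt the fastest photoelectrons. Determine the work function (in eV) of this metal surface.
4.02 eV

The stopping potential gives the maximum kinetic energy: KE_max = eV_s = 0.985 eV

From Einstein's photoelectric equation: KE_max = hc/λ - φ
Rearranging: φ = hc/λ - KE_max

Calculate photon energy:
E_photon = hc/λ = (6.626×10⁻³⁴ J·s)(3×10⁸ m/s) / (247.7×10⁻⁹ m) = 5.0054 eV

Therefore:
φ = 5.0054 - 0.985 = 4.02 eV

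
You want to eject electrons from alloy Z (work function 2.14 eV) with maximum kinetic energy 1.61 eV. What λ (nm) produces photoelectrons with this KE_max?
330.62 nm

From Einstein's equation: KE_max = hc/λ - φ

Rearranging for λ:
hc/λ = KE_max + φ
λ = hc/(KE_max + φ)

Required photon energy:
E_photon = KE_max + φ = 1.61 + 2.14 = 3.75 eV

Required wavelength:
λ = hc/E_photon = (6.626×10⁻³⁴)(3×10⁸) / (3.75 × 1.602×10⁻¹⁹)
λ = 330.62 nm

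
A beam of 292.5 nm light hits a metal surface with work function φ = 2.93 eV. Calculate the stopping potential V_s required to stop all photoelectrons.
1.3088 V

The stopping potential V_s satisfies: eV_s = KE_max

First, find KE_max using Einstein's equation:
E_photon = hc/λ = 4.2388 eV
KE_max = E_photon - φ = 4.2388 - 2.93 = 1.3088 eV

Since eV_s = KE_max:
V_s = KE_max/e = 1.3088 V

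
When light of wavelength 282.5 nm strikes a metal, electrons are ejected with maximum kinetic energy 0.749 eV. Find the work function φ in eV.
3.64 eV

From Einstein's photoelectric equation: KE_max = hf - φ = hc/λ - φ

Rearranging for φ:
φ = hc/λ - KE_max

Calculate photon energy:
E_photon = hc/λ = 4.3888 eV

Therefore:
φ = 4.3888 - 0.749 = 3.64 eV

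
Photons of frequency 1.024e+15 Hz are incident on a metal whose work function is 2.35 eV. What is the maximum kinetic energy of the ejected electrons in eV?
1.8849 eV

Using Einstein's photoelectric equation: KE_max = hf - φ

First, calculate the photon energy:
E_photon = hf = (6.626×10⁻³⁴ J·s)(1.024e+15 Hz)
E_photon = 4.2349 eV

Then, the maximum kinetic energy:
KE_max = E_photon - φ = 4.2349 eV - 2.35 eV = 1.8849 eV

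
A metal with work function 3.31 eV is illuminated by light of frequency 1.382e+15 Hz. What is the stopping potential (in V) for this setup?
2.4055 V

The stopping potential V_s satisfies: eV_s = KE_max

First, find KE_max using Einstein's equation:
E_photon = hf = (6.626×10⁻³⁴ J·s)(1.382e+15 Hz) = 5.7155 eV
KE_max = E_photon - φ = 5.7155 - 3.31 = 2.4055 eV

Since eV_s = KE_max:
V_s = KE_max/e = 2.4055 V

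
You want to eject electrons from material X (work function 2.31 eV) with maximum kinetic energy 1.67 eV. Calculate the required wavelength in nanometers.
311.52 nm

From Einstein's equation: KE_max = hc/λ - φ

Rearranging for λ:
hc/λ = KE_max + φ
λ = hc/(KE_max + φ)

Required photon energy:
E_photon = KE_max + φ = 1.67 + 2.31 = 3.98 eV

Required wavelength:
λ = hc/E_photon = (6.626×10⁻³⁴)(3×10⁸) / (3.98 × 1.602×10⁻¹⁹)
λ = 311.52 nm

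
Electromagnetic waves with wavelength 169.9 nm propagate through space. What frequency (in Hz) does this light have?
1.7645e+15 Hz

Using the wave equation: c = fλ

Solving for frequency:
f = c/λ = (3×10⁸ m/s) / (169.9×10⁻⁹ m)
f = 1.7645e+15 Hz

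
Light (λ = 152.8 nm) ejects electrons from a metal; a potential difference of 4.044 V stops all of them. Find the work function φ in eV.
4.07 eV

The stopping potential gives the maximum kinetic energy: KE_max = eV_s = 4.044 eV

From Einstein's photoelectric equation: KE_max = hc/λ - φ
Rearranging: φ = hc/λ - KE_max

Calculate photon energy:
E_photon = hc/λ = (6.626×10⁻³⁴ J·s)(3×10⁸ m/s) / (152.8×10⁻⁹ m) = 8.1141 eV

Therefore:
φ = 8.1141 - 4.044 = 4.07 eV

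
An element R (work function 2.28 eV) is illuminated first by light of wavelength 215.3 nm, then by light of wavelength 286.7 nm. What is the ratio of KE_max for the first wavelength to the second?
1.7015

Using Einstein's equation: KE_max = hc/λ - φ

For λ₁ = 215.3 nm:
E₁ = hc/λ₁ = 5.7587 eV
KE₁ = E₁ - φ = 5.7587 - 2.28 = 3.4787 eV

For λ₂ = 286.7 nm:
E₂ = hc/λ₂ = 4.3245 eV
KE₂ = E₂ - φ = 4.3245 - 2.28 = 2.0445 eV

Ratio: KE₁/KE₂ = 3.4787/2.0445 = 1.7015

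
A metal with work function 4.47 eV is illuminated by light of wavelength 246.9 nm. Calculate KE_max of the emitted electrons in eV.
0.5516 eV

Using Einstein's photoelectric equation: KE_max = hf - φ = hc/λ - φ

First, calculate the photon energy:
E_photon = hc/λ = (6.626×10⁻³⁴ J·s)(3×10⁸ m/s) / (246.9×10⁻⁹ m)
E_photon = 5.0216 eV

Then, the maximum kinetic energy:
KE_max = E_photon - φ = 5.0216 eV - 4.47 eV = 0.5516 eV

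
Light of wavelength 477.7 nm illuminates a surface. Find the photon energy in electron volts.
2.5954 eV

Using E = hf = hc/λ:

E = hc/λ = (6.626×10⁻³⁴ J·s)(3×10⁸ m/s) / (477.7×10⁻⁹ m)
E = 2.5954 eV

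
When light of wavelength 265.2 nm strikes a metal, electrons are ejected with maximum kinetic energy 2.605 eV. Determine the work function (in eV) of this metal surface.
2.07 eV

From Einstein's photoelectric equation: KE_max = hf - φ = hc/λ - φ

Rearranging for φ:
φ = hc/λ - KE_max

Calculate photon energy:
E_photon = hc/λ = 4.6751 eV

Therefore:
φ = 4.6751 - 2.605 = 2.07 eV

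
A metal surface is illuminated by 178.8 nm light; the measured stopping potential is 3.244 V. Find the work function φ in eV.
3.69 eV

The stopping potential gives the maximum kinetic energy: KE_max = eV_s = 3.244 eV

From Einstein's photoelectric equation: KE_max = hc/λ - φ
Rearranging: φ = hc/λ - KE_max

Calculate photon energy:
E_photon = hc/λ = (6.626×10⁻³⁴ J·s)(3×10⁸ m/s) / (178.8×10⁻⁹ m) = 6.9342 eV

Therefore:
φ = 6.9342 - 3.244 = 3.69 eV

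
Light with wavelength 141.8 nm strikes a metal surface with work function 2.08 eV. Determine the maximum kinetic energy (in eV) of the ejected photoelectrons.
6.6636 eV

Using Einstein's photoelectric equation: KE_max = hf - φ = hc/λ - φ

First, calculate the photon energy:
E_photon = hc/λ = (6.626×10⁻³⁴ J·s)(3×10⁸ m/s) / (141.8×10⁻⁹ m)
E_photon = 8.7436 eV

Then, the maximum kinetic energy:
KE_max = E_photon - φ = 8.7436 eV - 2.08 eV = 6.6636 eV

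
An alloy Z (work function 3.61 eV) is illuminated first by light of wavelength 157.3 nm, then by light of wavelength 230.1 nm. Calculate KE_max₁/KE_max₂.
2.4023

Using Einstein's equation: KE_max = hc/λ - φ

For λ₁ = 157.3 nm:
E₁ = hc/λ₁ = 7.8820 eV
KE₁ = E₁ - φ = 7.8820 - 3.61 = 4.2720 eV

For λ₂ = 230.1 nm:
E₂ = hc/λ₂ = 5.3883 eV
KE₂ = E₂ - φ = 5.3883 - 3.61 = 1.7783 eV

Ratio: KE₁/KE₂ = 4.2720/1.7783 = 2.4023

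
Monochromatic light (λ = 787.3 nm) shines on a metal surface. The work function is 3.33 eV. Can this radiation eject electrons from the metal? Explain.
No

For photoemission, the photon energy must exceed the work function.

Photon energy: E = hc/λ = 1.5748 eV
Work function: φ = 3.33 eV

Since E_photon (1.5748 eV) < φ (3.33 eV), photoemission will NOT occur.
The threshold wavelength is λ₀ = hc/φ = 372.3 nm.
Since 787.3 nm > 372.3 nm, the photons lack sufficient energy.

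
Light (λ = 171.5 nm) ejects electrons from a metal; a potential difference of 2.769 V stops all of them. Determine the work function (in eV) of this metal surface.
4.46 eV

The stopping potential gives the maximum kinetic energy: KE_max = eV_s = 2.769 eV

From Einstein's photoelectric equation: KE_max = hc/λ - φ
Rearranging: φ = hc/λ - KE_max

Calculate photon energy:
E_photon = hc/λ = (6.626×10⁻³⁴ J·s)(3×10⁸ m/s) / (171.5×10⁻⁹ m) = 7.2294 eV

Therefore:
φ = 7.2294 - 2.769 = 4.46 eV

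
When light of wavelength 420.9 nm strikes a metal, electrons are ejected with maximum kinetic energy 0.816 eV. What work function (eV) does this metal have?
2.13 eV

From Einstein's photoelectric equation: KE_max = hf - φ = hc/λ - φ

Rearranging for φ:
φ = hc/λ - KE_max

Calculate photon energy:
E_photon = hc/λ = 2.9457 eV

Therefore:
φ = 2.9457 - 0.816 = 2.13 eV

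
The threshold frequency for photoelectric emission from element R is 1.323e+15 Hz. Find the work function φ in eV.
5.47 eV

At the threshold frequency, photon energy equals work function:
φ = hf₀

Calculating:
φ = (6.626×10⁻³⁴ J·s)(1.323e+15 Hz)
φ = 5.47 eV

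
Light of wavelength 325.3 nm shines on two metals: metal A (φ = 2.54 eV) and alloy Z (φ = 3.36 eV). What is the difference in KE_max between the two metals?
0.8200 eV

Using KE_max = hc/λ - φ for each metal:

Photon energy: E = hc/λ = 3.8114 eV

For metal A (φ₁ = 2.54 eV):
KE₁ = E - φ₁ = 3.8114 - 2.54 = 1.2714 eV

For alloy Z (φ₂ = 3.36 eV):
KE₂ = E - φ₂ = 3.8114 - 3.36 = 0.4514 eV

Difference:
ΔKE = KE₁ - KE₂ = 1.2714 - 0.4514 = 0.8200 eV

Note: The difference equals the difference in work functions: 3.36 - 2.54 = 0.82 eV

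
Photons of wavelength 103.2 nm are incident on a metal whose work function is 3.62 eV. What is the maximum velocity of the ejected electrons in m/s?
1.7183e+06 m/s

First, find the maximum kinetic energy:
E_photon = hc/λ = 12.0140 eV
KE_max = E_photon - φ = 12.0140 - 3.62 = 8.3940 eV

Convert to Joules: KE_max = 8.3940 × 1.602×10⁻¹⁹ J = 1.3449e-18 J

Then use KE = ½mv² to find velocity:
v = √(2·KE/m) = √(2 × 1.3449e-18 J / 9.109e-31 kg)
v = 1.7183e+06 m/s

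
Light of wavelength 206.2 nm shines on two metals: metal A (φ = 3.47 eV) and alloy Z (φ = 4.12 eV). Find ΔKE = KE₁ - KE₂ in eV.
0.6500 eV

Using KE_max = hc/λ - φ for each metal:

Photon energy: E = hc/λ = 6.0128 eV

For metal A (φ₁ = 3.47 eV):
KE₁ = E - φ₁ = 6.0128 - 3.47 = 2.5428 eV

For alloy Z (φ₂ = 4.12 eV):
KE₂ = E - φ₂ = 6.0128 - 4.12 = 1.8928 eV

Difference:
ΔKE = KE₁ - KE₂ = 2.5428 - 1.8928 = 0.6500 eV

Note: The difference equals the difference in work functions: 4.12 - 3.47 = 0.65 eV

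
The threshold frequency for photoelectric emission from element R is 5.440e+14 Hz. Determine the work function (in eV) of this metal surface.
2.25 eV

At the threshold frequency, photon energy equals work function:
φ = hf₀

Calculating:
φ = (6.626×10⁻³⁴ J·s)(5.440e+14 Hz)
φ = 2.25 eV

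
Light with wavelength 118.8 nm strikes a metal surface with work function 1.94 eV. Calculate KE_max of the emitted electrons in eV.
8.4964 eV

Using Einstein's photoelectric equation: KE_max = hf - φ = hc/λ - φ

First, calculate the photon energy:
E_photon = hc/λ = (6.626×10⁻³⁴ J·s)(3×10⁸ m/s) / (118.8×10⁻⁹ m)
E_photon = 10.4364 eV

Then, the maximum kinetic energy:
KE_max = E_photon - φ = 10.4364 eV - 1.94 eV = 8.4964 eV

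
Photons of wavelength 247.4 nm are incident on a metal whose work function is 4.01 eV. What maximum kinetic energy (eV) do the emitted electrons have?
1.0015 eV

Using Einstein's photoelectric equation: KE_max = hf - φ = hc/λ - φ

First, calculate the photon energy:
E_photon = hc/λ = (6.626×10⁻³⁴ J·s)(3×10⁸ m/s) / (247.4×10⁻⁹ m)
E_photon = 5.0115 eV

Then, the maximum kinetic energy:
KE_max = E_photon - φ = 5.0115 eV - 4.01 eV = 1.0015 eV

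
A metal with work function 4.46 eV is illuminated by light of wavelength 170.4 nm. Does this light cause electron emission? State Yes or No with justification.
Yes

For photoemission, the photon energy must exceed the work function.

Photon energy: E = hc/λ = 7.2761 eV
Work function: φ = 4.46 eV

Since E_photon (7.2761 eV) > φ (4.46 eV), photoemission WILL occur.
The threshold wavelength is λ₀ = hc/φ = 278.0 nm.
Since 170.4 nm < 278.0 nm, the light has sufficient energy.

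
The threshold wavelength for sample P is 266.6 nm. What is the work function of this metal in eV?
4.65 eV

At the threshold wavelength, photon energy equals work function:
φ = hc/λ₀

Calculating:
φ = (6.626×10⁻³⁴ J·s)(3×10⁸ m/s) / (266.6×10⁻⁹ m)
φ = 4.65 eV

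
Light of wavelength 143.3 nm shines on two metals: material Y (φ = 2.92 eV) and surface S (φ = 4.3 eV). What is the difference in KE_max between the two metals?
1.3800 eV

Using KE_max = hc/λ - φ for each metal:

Photon energy: E = hc/λ = 8.6521 eV

For material Y (φ₁ = 2.92 eV):
KE₁ = E - φ₁ = 8.6521 - 2.92 = 5.7321 eV

For surface S (φ₂ = 4.3 eV):
KE₂ = E - φ₂ = 8.6521 - 4.3 = 4.3521 eV

Difference:
ΔKE = KE₁ - KE₂ = 5.7321 - 4.3521 = 1.3800 eV

Note: The difference equals the difference in work functions: 4.3 - 2.92 = 1.38 eV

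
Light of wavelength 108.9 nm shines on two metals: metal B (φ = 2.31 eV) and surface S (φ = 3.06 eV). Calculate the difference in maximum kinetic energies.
0.7500 eV

Using KE_max = hc/λ - φ for each metal:

Photon energy: E = hc/λ = 11.3851 eV

For metal B (φ₁ = 2.31 eV):
KE₁ = E - φ₁ = 11.3851 - 2.31 = 9.0751 eV

For surface S (φ₂ = 3.06 eV):
KE₂ = E - φ₂ = 11.3851 - 3.06 = 8.3251 eV

Difference:
ΔKE = KE₁ - KE₂ = 9.0751 - 8.3251 = 0.7500 eV

Note: The difference equals the difference in work functions: 3.06 - 2.31 = 0.75 eV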